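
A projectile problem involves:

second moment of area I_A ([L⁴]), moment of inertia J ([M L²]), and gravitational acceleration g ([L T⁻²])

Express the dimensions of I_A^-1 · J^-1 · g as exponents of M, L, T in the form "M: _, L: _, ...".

M: -1, L: -5, T: -2

Collect each base-dimension exponent across the product:
  M: −(0) − (1) + (0) = -1
  L: −(4) − (2) + (1) = -5
  T: −(0) − (0) + (-2) = -2
So the dimensions are [M⁻¹ L⁻⁵ T⁻²].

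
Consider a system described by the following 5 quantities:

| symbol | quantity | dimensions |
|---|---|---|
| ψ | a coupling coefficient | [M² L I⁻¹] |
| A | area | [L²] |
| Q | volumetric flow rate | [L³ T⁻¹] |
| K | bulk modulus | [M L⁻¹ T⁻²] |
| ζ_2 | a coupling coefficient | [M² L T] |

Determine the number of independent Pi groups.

There are 5 variables and 4 base dimensions (M, L, T, I).
The dimension matrix has rank 4.
Independent dimensionless groups: 5 − 4 = 1.

1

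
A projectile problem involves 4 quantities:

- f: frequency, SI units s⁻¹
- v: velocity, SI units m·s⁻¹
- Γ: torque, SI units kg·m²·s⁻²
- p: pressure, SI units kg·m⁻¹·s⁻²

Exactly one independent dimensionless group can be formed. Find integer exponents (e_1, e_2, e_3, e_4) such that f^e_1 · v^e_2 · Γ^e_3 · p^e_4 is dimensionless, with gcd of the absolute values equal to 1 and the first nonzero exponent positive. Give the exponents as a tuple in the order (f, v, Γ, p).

M: e_1·(0) + e_2·(0) + e_3·(1) + e_4·(1) = 0
L: e_1·(0) + e_2·(1) + e_3·(2) + e_4·(-1) = 0
T: e_1·(-1) + e_2·(-1) + e_3·(-2) + e_4·(-2) = 0
Solving this homogeneous linear system for the smallest-integer solution (first nonzero entry positive) gives (3, -3, 1, -1).

(3, -3, 1, -1)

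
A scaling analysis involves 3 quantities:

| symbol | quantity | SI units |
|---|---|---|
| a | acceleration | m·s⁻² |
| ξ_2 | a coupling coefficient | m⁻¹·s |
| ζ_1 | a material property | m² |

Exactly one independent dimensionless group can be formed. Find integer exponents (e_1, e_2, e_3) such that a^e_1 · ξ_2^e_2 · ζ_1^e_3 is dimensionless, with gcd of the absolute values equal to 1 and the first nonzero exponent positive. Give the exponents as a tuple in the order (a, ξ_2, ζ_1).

(2, 4, 1)

L: e_1·(1) + e_2·(-1) + e_3·(2) = 0
T: e_1·(-2) + e_2·(1) + e_3·(0) = 0
Solving this homogeneous linear system for the smallest-integer solution (first nonzero entry positive) gives (2, 4, 1).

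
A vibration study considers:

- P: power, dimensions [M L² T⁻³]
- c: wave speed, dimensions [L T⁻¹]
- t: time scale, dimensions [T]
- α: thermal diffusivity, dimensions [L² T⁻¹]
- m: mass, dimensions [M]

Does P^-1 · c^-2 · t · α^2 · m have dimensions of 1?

Sum the exponent of each base dimension across the product:
  M: −[P]_M − 2·[c]_M + [t]_M + 2·[α]_M + [m]_M = −(1) − 2·(0) + (0) + 2·(0) + (1) = 0
  L: −[P]_L − 2·[c]_L + [t]_L + 2·[α]_L + [m]_L = −(2) − 2·(1) + (0) + 2·(2) + (0) = 0
  T: −[P]_T − 2·[c]_T + [t]_T + 2·[α]_T + [m]_T = −(-3) − 2·(-1) + (1) + 2·(-1) + (0) = 4
Net dimensions [T⁴] ≠ [1] — not dimensionless.

no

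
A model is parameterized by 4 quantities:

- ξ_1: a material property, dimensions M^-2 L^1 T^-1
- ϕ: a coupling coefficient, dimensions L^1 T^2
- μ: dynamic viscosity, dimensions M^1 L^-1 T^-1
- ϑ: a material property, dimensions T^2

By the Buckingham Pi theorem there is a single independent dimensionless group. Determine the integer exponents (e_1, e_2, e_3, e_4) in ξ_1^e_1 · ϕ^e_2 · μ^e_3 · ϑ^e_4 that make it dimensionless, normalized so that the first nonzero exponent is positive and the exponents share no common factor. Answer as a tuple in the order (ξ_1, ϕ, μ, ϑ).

M: e_1·(-2) + e_2·(0) + e_3·(1) + e_4·(0) = 0
L: e_1·(1) + e_2·(1) + e_3·(-1) + e_4·(0) = 0
T: e_1·(-1) + e_2·(2) + e_3·(-1) + e_4·(2) = 0
Solving this homogeneous linear system for the smallest-integer solution (first nonzero entry positive) gives (2, 2, 4, 1).

(2, 2, 4, 1)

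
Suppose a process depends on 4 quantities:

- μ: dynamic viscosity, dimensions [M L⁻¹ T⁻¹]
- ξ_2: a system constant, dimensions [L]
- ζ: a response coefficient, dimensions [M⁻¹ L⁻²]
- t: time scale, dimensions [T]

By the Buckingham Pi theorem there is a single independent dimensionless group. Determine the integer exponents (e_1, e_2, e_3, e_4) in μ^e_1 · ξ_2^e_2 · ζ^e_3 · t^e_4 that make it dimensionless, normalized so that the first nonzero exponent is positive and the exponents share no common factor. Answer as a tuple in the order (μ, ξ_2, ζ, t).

M: e_1·(1) + e_2·(0) + e_3·(-1) + e_4·(0) = 0
L: e_1·(-1) + e_2·(1) + e_3·(-2) + e_4·(0) = 0
T: e_1·(-1) + e_2·(0) + e_3·(0) + e_4·(1) = 0
Solving this homogeneous linear system for the smallest-integer solution (first nonzero entry positive) gives (1, 3, 1, 1).

(1, 3, 1, 1)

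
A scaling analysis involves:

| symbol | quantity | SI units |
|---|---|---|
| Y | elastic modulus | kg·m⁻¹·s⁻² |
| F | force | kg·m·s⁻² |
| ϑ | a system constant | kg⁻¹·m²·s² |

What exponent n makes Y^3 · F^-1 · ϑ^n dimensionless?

2

Balance the M exponent: (-1)·n from ϑ, plus 3·(1) − (1) = 2 from the rest, must sum to zero.
−n + 2 = 0, so n = 2.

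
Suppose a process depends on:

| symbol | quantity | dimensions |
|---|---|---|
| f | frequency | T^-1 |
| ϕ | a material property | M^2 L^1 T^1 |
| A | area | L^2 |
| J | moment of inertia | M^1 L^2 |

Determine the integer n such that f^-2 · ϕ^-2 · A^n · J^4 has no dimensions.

-3

Balance the L exponent: (2)·n from A, plus −2·(0) − 2·(1) + 4·(2) = 6 from the rest, must sum to zero.
2n + 6 = 0, so n = -3.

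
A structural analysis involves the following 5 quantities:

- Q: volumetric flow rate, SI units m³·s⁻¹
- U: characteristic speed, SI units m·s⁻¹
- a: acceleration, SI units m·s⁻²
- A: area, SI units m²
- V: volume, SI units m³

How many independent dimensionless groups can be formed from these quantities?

3

There are 5 variables and 2 base dimensions (L, T).
The dimension matrix has rank 2.
Independent dimensionless groups: 5 − 2 = 3.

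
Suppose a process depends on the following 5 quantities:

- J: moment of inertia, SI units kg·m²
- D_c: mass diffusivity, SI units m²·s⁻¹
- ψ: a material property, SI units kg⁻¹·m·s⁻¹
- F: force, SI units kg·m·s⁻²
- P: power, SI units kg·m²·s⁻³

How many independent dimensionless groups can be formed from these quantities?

There are 5 variables and 3 base dimensions (M, L, T).
The dimension matrix has rank 3.
Independent dimensionless groups: 5 − 3 = 2.

2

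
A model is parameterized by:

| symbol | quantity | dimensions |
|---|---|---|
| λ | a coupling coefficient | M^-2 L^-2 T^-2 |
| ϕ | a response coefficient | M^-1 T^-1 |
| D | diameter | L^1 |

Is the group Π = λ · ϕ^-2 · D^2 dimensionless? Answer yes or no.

Sum the exponent of each base dimension across the product:
  M: [λ]_M − 2·[ϕ]_M + 2·[D]_M = (-2) − 2·(-1) + 2·(0) = 0
  L: [λ]_L − 2·[ϕ]_L + 2·[D]_L = (-2) − 2·(0) + 2·(1) = 0
  T: [λ]_T − 2·[ϕ]_T + 2·[D]_T = (-2) − 2·(-1) + 2·(0) = 0
All base exponents vanish — dimensionless.

yes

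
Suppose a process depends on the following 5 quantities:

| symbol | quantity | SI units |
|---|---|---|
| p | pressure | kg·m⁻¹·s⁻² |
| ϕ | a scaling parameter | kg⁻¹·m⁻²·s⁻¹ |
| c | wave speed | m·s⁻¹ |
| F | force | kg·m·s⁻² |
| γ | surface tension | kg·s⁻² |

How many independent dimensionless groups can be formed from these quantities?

There are 5 variables and 3 base dimensions (M, L, T).
The dimension matrix has rank 3.
Independent dimensionless groups: 5 − 3 = 2.

2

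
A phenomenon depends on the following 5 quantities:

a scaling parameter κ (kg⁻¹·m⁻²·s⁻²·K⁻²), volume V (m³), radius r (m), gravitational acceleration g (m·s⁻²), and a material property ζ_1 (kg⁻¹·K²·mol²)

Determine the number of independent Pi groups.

There are 5 variables and 5 base dimensions (M, L, T, Θ, N).
The dimension matrix has rank 4 (less than 5: the dimension vectors are linearly dependent).
Independent dimensionless groups: 5 − 4 = 1.

1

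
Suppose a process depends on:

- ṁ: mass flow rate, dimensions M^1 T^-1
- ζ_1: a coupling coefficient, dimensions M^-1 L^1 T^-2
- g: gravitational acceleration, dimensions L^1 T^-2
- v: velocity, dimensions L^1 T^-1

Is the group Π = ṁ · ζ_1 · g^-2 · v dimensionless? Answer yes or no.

yes

Sum the exponent of each base dimension across the product:
  M: [ṁ]_M + [ζ_1]_M − 2·[g]_M + [v]_M = (1) + (-1) − 2·(0) + (0) = 0
  L: [ṁ]_L + [ζ_1]_L − 2·[g]_L + [v]_L = (0) + (1) − 2·(1) + (1) = 0
  T: [ṁ]_T + [ζ_1]_T − 2·[g]_T + [v]_T = (-1) + (-2) − 2·(-2) + (-1) = 0
All base exponents vanish — dimensionless.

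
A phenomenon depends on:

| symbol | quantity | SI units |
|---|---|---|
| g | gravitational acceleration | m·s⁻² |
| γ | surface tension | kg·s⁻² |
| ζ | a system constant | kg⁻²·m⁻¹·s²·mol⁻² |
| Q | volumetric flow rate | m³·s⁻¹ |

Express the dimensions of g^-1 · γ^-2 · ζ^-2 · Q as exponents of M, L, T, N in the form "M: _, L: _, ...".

Collect each base-dimension exponent across the product:
  M: −(0) − 2·(1) − 2·(-2) + (0) = 2
  L: −(1) − 2·(0) − 2·(-1) + (3) = 4
  T: −(-2) − 2·(-2) − 2·(2) + (-1) = 1
  N: −(0) − 2·(0) − 2·(-2) + (0) = 4
So the dimensions are [M² L⁴ T N⁴].

M: 2, L: 4, T: 1, N: 4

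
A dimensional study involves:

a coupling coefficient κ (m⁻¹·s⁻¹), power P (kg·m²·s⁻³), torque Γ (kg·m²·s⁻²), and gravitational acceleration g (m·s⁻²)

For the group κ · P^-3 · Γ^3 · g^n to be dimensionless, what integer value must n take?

1

Balance the L exponent: (1)·n from g, plus (-1) − 3·(2) + 3·(2) = -1 from the rest, must sum to zero.
n − 1 = 0, so n = 1.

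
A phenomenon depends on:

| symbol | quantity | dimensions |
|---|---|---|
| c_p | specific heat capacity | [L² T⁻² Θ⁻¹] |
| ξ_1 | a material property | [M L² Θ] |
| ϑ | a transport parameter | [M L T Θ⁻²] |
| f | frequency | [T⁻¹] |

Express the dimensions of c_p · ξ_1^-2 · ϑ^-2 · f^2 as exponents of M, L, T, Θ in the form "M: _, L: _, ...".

Collect each base-dimension exponent across the product:
  M: (0) − 2·(1) − 2·(1) + 2·(0) = -4
  L: (2) − 2·(2) − 2·(1) + 2·(0) = -4
  T: (-2) − 2·(0) − 2·(1) + 2·(-1) = -6
  Θ: (-1) − 2·(1) − 2·(-2) + 2·(0) = 1
So the dimensions are [M⁻⁴ L⁻⁴ T⁻⁶ Θ].

M: -4, L: -4, T: -6, Θ: 1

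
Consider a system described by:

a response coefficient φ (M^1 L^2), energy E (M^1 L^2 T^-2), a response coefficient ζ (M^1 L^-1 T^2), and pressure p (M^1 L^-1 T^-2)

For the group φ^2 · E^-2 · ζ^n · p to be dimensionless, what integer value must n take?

-1

Balance the M exponent: (1)·n from ζ, plus 2·(1) − 2·(1) + (1) = 1 from the rest, must sum to zero.
n + 1 = 0, so n = -1.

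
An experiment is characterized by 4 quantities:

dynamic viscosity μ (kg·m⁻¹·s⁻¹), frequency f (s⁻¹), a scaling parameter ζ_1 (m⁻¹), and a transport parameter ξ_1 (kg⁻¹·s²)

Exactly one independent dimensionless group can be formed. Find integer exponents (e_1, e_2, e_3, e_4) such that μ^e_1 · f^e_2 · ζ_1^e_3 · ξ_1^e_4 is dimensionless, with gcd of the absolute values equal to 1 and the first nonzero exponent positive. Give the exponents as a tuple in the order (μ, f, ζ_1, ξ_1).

(1, 1, -1, 1)

M: e_1·(1) + e_2·(0) + e_3·(0) + e_4·(-1) = 0
L: e_1·(-1) + e_2·(0) + e_3·(-1) + e_4·(0) = 0
T: e_1·(-1) + e_2·(-1) + e_3·(0) + e_4·(2) = 0
Solving this homogeneous linear system for the smallest-integer solution (first nonzero entry positive) gives (1, 1, -1, 1).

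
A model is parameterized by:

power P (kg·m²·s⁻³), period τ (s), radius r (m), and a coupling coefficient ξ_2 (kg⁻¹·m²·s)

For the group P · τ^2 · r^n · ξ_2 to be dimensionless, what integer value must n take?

Balance the L exponent: (1)·n from r, plus (2) + 2·(0) + (2) = 4 from the rest, must sum to zero.
n + 4 = 0, so n = -4.

-4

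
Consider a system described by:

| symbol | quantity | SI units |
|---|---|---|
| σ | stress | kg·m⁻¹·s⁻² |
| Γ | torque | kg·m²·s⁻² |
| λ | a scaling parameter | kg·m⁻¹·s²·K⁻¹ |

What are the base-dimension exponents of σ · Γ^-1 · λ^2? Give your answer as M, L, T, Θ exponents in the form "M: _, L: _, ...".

M: 2, L: -5, T: 4, Θ: -2

Collect each base-dimension exponent across the product:
  M: (1) − (1) + 2·(1) = 2
  L: (-1) − (2) + 2·(-1) = -5
  T: (-2) − (-2) + 2·(2) = 4
  Θ: (0) − (0) + 2·(-1) = -2
So the dimensions are [M² L⁻⁵ T⁴ Θ⁻²].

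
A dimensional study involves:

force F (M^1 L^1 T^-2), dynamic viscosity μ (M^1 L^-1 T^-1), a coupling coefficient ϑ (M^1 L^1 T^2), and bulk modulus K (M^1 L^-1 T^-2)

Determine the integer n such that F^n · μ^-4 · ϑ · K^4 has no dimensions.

-1

Balance the M exponent: (1)·n from F, plus −4·(1) + (1) + 4·(1) = 1 from the rest, must sum to zero.
n + 1 = 0, so n = -1.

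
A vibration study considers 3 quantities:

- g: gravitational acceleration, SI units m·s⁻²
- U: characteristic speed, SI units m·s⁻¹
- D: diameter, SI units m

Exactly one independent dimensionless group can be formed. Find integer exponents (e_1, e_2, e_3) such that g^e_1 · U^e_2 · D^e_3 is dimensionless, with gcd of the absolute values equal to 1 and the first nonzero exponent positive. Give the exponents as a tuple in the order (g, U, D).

(1, -2, 1)

L: e_1·(1) + e_2·(1) + e_3·(1) = 0
T: e_1·(-2) + e_2·(-1) + e_3·(0) = 0
Solving this homogeneous linear system for the smallest-integer solution (first nonzero entry positive) gives (1, -2, 1).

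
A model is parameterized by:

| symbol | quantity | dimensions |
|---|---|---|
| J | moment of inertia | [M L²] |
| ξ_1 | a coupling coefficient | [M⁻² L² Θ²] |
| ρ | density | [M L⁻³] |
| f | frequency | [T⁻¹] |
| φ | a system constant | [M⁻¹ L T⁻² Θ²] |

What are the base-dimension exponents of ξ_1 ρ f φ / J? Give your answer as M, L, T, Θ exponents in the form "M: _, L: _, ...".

M: -3, L: -2, T: -3, Θ: 4

Collect each base-dimension exponent across the product:
  M: −(1) + (-2) + (1) + (0) + (-1) = -3
  L: −(2) + (2) + (-3) + (0) + (1) = -2
  T: −(0) + (0) + (0) + (-1) + (-2) = -3
  Θ: −(0) + (2) + (0) + (0) + (2) = 4
So the dimensions are [M⁻³ L⁻² T⁻³ Θ⁴].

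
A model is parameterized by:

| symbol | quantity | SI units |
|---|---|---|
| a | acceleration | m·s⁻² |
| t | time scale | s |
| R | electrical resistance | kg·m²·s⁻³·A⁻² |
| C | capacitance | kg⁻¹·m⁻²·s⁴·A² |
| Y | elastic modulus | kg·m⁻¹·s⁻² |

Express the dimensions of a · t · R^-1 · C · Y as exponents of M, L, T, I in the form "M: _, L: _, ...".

Collect each base-dimension exponent across the product:
  M: (0) + (0) − (1) + (-1) + (1) = -1
  L: (1) + (0) − (2) + (-2) + (-1) = -4
  T: (-2) + (1) − (-3) + (4) + (-2) = 4
  I: (0) + (0) − (-2) + (2) + (0) = 4
So the dimensions are [M⁻¹ L⁻⁴ T⁴ I⁴].

M: -1, L: -4, T: 4, I: 4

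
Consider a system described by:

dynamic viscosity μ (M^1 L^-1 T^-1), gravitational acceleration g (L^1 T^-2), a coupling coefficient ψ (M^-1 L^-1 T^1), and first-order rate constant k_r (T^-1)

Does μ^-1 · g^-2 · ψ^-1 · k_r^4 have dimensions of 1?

Sum the exponent of each base dimension across the product:
  M: −[μ]_M − 2·[g]_M − [ψ]_M + 4·[k_r]_M = −(1) − 2·(0) − (-1) + 4·(0) = 0
  L: −[μ]_L − 2·[g]_L − [ψ]_L + 4·[k_r]_L = −(-1) − 2·(1) − (-1) + 4·(0) = 0
  T: −[μ]_T − 2·[g]_T − [ψ]_T + 4·[k_r]_T = −(-1) − 2·(-2) − (1) + 4·(-1) = 0
All base exponents vanish — dimensionless.

yes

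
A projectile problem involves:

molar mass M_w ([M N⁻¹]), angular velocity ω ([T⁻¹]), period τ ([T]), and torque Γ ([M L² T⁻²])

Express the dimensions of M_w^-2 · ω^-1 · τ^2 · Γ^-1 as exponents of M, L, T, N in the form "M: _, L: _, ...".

M: -3, L: -2, T: 5, N: 2

Collect each base-dimension exponent across the product:
  M: −2·(1) − (0) + 2·(0) − (1) = -3
  L: −2·(0) − (0) + 2·(0) − (2) = -2
  T: −2·(0) − (-1) + 2·(1) − (-2) = 5
  N: −2·(-1) − (0) + 2·(0) − (0) = 2
So the dimensions are [M⁻³ L⁻² T⁵ N²].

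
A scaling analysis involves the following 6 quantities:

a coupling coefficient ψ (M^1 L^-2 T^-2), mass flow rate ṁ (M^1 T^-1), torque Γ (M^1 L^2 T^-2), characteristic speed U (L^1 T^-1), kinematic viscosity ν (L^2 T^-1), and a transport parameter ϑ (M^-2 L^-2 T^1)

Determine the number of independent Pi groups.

There are 6 variables and 3 base dimensions (M, L, T).
The dimension matrix has rank 3.
Independent dimensionless groups: 6 − 3 = 3.

3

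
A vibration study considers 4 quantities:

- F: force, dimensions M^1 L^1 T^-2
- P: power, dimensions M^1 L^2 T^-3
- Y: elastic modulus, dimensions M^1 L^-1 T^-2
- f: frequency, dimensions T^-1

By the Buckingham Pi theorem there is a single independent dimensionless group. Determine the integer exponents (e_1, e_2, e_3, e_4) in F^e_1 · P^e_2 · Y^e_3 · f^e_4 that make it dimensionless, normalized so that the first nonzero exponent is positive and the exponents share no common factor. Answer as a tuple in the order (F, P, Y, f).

M: e_1·(1) + e_2·(1) + e_3·(1) + e_4·(0) = 0
L: e_1·(1) + e_2·(2) + e_3·(-1) + e_4·(0) = 0
T: e_1·(-2) + e_2·(-3) + e_3·(-2) + e_4·(-1) = 0
Solving this homogeneous linear system for the smallest-integer solution (first nonzero entry positive) gives (3, -2, -1, 2).

(3, -2, -1, 2)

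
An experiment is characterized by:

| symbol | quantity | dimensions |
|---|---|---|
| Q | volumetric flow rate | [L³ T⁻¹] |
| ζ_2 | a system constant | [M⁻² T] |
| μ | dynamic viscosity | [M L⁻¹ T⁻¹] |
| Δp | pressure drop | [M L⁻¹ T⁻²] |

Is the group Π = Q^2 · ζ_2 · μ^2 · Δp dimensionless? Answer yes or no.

no

Sum the exponent of each base dimension across the product:
  M: 2·[Q]_M + [ζ_2]_M + 2·[μ]_M + [Δp]_M = 2·(0) + (-2) + 2·(1) + (1) = 1
  L: 2·[Q]_L + [ζ_2]_L + 2·[μ]_L + [Δp]_L = 2·(3) + (0) + 2·(-1) + (-1) = 3
  T: 2·[Q]_T + [ζ_2]_T + 2·[μ]_T + [Δp]_T = 2·(-1) + (1) + 2·(-1) + (-2) = -5
Net dimensions [M L³ T⁻⁵] ≠ [1] — not dimensionless.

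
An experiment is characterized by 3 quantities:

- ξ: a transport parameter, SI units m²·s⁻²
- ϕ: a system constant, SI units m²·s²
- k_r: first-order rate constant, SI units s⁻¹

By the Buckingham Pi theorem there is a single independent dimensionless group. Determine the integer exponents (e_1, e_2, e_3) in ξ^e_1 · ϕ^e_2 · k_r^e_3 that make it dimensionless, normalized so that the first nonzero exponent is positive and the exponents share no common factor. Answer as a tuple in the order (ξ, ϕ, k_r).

L: e_1·(2) + e_2·(2) + e_3·(0) = 0
T: e_1·(-2) + e_2·(2) + e_3·(-1) = 0
Solving this homogeneous linear system for the smallest-integer solution (first nonzero entry positive) gives (1, -1, -4).

(1, -1, -4)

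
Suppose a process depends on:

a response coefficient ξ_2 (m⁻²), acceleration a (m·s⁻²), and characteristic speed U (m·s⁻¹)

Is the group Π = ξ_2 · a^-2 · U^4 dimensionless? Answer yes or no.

yes

Sum the exponent of each base dimension across the product:
  M: [ξ_2]_M − 2·[a]_M + 4·[U]_M = (0) − 2·(0) + 4·(0) = 0
  L: [ξ_2]_L − 2·[a]_L + 4·[U]_L = (-2) − 2·(1) + 4·(1) = 0
  T: [ξ_2]_T − 2·[a]_T + 4·[U]_T = (0) − 2·(-2) + 4·(-1) = 0
All base exponents vanish — dimensionless.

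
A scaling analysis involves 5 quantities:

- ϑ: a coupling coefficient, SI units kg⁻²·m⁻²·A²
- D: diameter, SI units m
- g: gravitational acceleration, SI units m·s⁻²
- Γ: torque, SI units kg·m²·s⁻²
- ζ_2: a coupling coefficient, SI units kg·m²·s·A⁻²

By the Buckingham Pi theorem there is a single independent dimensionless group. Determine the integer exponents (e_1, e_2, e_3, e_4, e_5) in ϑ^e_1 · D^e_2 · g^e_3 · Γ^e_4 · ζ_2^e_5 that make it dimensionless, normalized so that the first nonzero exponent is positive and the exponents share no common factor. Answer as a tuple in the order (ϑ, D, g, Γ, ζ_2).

M: e_1·(-2) + e_2·(0) + e_3·(0) + e_4·(1) + e_5·(1) = 0
L: e_1·(-2) + e_2·(1) + e_3·(1) + e_4·(2) + e_5·(2) = 0
T: e_1·(0) + e_2·(0) + e_3·(-2) + e_4·(-2) + e_5·(1) = 0
I: e_1·(2) + e_2·(0) + e_3·(0) + e_4·(0) + e_5·(-2) = 0
Solving this homogeneous linear system for the smallest-integer solution (first nonzero entry positive) gives (2, -3, -1, 2, 2).

(2, -3, -1, 2, 2)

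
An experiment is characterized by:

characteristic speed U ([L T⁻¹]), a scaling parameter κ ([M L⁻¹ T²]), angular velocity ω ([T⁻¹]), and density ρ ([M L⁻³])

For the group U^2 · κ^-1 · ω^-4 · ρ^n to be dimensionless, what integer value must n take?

1

Balance the M exponent: (1)·n from ρ, plus 2·(0) − (1) − 4·(0) = -1 from the rest, must sum to zero.
n − 1 = 0, so n = 1.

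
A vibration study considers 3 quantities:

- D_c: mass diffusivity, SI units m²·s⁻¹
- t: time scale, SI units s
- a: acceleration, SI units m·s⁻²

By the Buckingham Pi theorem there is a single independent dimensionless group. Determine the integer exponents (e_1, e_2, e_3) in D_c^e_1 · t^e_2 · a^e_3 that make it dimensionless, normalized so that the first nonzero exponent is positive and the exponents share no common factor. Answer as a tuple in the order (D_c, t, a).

L: e_1·(2) + e_2·(0) + e_3·(1) = 0
T: e_1·(-1) + e_2·(1) + e_3·(-2) = 0
Solving this homogeneous linear system for the smallest-integer solution (first nonzero entry positive) gives (1, -3, -2).

(1, -3, -2)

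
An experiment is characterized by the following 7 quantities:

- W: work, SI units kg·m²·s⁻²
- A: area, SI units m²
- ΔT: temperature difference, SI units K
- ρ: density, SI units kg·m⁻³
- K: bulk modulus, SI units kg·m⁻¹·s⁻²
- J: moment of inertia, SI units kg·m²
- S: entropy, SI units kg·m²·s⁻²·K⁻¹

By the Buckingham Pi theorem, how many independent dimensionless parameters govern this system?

3

There are 7 variables and 4 base dimensions (M, L, T, Θ).
The dimension matrix has rank 4.
Independent dimensionless groups: 7 − 4 = 3.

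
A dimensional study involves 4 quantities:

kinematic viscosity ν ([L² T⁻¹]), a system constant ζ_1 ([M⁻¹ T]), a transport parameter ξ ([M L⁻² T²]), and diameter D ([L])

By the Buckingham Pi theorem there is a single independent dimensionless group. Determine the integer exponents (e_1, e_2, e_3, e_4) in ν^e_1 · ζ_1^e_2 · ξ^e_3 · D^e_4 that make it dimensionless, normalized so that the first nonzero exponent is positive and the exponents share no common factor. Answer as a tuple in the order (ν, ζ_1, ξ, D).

M: e_1·(0) + e_2·(-1) + e_3·(1) + e_4·(0) = 0
L: e_1·(2) + e_2·(0) + e_3·(-2) + e_4·(1) = 0
T: e_1·(-1) + e_2·(1) + e_3·(2) + e_4·(0) = 0
Solving this homogeneous linear system for the smallest-integer solution (first nonzero entry positive) gives (3, 1, 1, -4).

(3, 1, 1, -4)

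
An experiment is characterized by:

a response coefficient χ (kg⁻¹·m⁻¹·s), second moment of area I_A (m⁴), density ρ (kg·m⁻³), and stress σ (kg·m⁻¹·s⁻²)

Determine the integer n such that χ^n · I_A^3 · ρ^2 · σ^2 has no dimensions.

4

Balance the M exponent: (-1)·n from χ, plus 3·(0) + 2·(1) + 2·(1) = 4 from the rest, must sum to zero.
−n + 4 = 0, so n = 4.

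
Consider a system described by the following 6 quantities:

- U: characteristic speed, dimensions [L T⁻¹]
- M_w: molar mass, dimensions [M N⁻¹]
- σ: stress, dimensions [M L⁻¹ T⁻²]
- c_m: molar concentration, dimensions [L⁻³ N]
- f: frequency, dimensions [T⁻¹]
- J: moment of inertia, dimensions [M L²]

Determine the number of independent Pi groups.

2

There are 6 variables and 4 base dimensions (M, L, T, N).
The dimension matrix has rank 4.
Independent dimensionless groups: 6 − 4 = 2.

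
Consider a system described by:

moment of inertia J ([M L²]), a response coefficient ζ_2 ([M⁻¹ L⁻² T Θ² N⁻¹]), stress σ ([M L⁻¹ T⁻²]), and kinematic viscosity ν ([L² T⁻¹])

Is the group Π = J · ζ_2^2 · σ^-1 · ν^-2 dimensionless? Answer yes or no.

Sum the exponent of each base dimension across the product:
  M: [J]_M + 2·[ζ_2]_M − [σ]_M − 2·[ν]_M = (1) + 2·(-1) − (1) − 2·(0) = -2
  L: [J]_L + 2·[ζ_2]_L − [σ]_L − 2·[ν]_L = (2) + 2·(-2) − (-1) − 2·(2) = -5
  T: [J]_T + 2·[ζ_2]_T − [σ]_T − 2·[ν]_T = (0) + 2·(1) − (-2) − 2·(-1) = 6
  Θ: [J]_Θ + 2·[ζ_2]_Θ − [σ]_Θ − 2·[ν]_Θ = (0) + 2·(2) − (0) − 2·(0) = 4
  N: [J]_N + 2·[ζ_2]_N − [σ]_N − 2·[ν]_N = (0) + 2·(-1) − (0) − 2·(0) = -2
Net dimensions [M⁻² L⁻⁵ T⁶ Θ⁴ N⁻²] ≠ [1] — not dimensionless.

no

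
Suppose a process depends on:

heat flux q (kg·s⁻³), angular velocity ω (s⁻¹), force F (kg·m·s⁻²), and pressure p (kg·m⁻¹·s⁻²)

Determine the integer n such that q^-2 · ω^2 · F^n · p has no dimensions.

Balance the M exponent: (1)·n from F, plus −2·(1) + 2·(0) + (1) = -1 from the rest, must sum to zero.
n − 1 = 0, so n = 1.

1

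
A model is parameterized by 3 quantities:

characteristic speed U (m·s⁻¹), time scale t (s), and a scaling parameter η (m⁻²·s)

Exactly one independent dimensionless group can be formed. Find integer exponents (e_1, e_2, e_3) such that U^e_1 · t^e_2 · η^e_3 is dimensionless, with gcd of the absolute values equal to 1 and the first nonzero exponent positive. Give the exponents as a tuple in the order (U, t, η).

(2, 1, 1)

L: e_1·(1) + e_2·(0) + e_3·(-2) = 0
T: e_1·(-1) + e_2·(1) + e_3·(1) = 0
Solving this homogeneous linear system for the smallest-integer solution (first nonzero entry positive) gives (2, 1, 1).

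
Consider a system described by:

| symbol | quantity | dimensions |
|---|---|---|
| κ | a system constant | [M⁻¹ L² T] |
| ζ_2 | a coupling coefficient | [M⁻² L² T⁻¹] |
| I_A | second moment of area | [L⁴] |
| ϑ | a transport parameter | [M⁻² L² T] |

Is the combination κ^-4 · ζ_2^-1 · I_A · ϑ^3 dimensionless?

yes

Sum the exponent of each base dimension across the product:
  M: −4·[κ]_M − [ζ_2]_M + [I_A]_M + 3·[ϑ]_M = −4·(-1) − (-2) + (0) + 3·(-2) = 0
  L: −4·[κ]_L − [ζ_2]_L + [I_A]_L + 3·[ϑ]_L = −4·(2) − (2) + (4) + 3·(2) = 0
  T: −4·[κ]_T − [ζ_2]_T + [I_A]_T + 3·[ϑ]_T = −4·(1) − (-1) + (0) + 3·(1) = 0
All base exponents vanish — dimensionless.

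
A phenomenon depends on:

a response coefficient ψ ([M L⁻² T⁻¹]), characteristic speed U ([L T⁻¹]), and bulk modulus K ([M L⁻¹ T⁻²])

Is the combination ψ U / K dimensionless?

Sum the exponent of each base dimension across the product:
  M: [ψ]_M + [U]_M − [K]_M = (1) + (0) − (1) = 0
  L: [ψ]_L + [U]_L − [K]_L = (-2) + (1) − (-1) = 0
  T: [ψ]_T + [U]_T − [K]_T = (-1) + (-1) − (-2) = 0
All base exponents vanish — dimensionless.

yes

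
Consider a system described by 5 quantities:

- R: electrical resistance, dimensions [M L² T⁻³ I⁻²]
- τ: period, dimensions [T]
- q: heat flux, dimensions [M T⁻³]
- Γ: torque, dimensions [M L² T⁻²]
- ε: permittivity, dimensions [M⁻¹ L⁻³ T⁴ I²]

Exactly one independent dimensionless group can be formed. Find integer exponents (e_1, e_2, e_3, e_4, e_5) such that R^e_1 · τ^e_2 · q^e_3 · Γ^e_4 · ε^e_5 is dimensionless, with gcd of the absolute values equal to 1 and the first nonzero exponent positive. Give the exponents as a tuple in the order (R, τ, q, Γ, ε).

(2, -3, -1, 1, 2)

M: e_1·(1) + e_2·(0) + e_3·(1) + e_4·(1) + e_5·(-1) = 0
L: e_1·(2) + e_2·(0) + e_3·(0) + e_4·(2) + e_5·(-3) = 0
T: e_1·(-3) + e_2·(1) + e_3·(-3) + e_4·(-2) + e_5·(4) = 0
I: e_1·(-2) + e_2·(0) + e_3·(0) + e_4·(0) + e_5·(2) = 0
Solving this homogeneous linear system for the smallest-integer solution (first nonzero entry positive) gives (2, -3, -1, 1, 2).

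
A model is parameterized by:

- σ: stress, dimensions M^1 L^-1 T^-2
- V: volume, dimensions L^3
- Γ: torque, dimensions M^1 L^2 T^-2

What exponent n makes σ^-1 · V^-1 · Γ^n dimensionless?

1

Balance the M exponent: (1)·n from Γ, plus −(1) − (0) = -1 from the rest, must sum to zero.
n − 1 = 0, so n = 1.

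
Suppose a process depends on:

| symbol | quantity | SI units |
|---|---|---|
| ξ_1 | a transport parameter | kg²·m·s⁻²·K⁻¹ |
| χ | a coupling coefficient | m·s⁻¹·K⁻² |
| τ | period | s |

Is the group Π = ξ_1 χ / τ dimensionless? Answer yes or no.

Sum the exponent of each base dimension across the product:
  M: [ξ_1]_M + [χ]_M − [τ]_M = (2) + (0) − (0) = 2
  L: [ξ_1]_L + [χ]_L − [τ]_L = (1) + (1) − (0) = 2
  T: [ξ_1]_T + [χ]_T − [τ]_T = (-2) + (-1) − (1) = -4
  Θ: [ξ_1]_Θ + [χ]_Θ − [τ]_Θ = (-1) + (-2) − (0) = -3
Net dimensions [M² L² T⁻⁴ Θ⁻³] ≠ [1] — not dimensionless.

no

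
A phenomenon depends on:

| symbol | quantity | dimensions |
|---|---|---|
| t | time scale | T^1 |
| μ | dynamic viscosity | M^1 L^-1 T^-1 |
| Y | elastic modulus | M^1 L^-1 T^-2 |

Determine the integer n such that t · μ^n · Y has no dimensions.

-1

Balance the M exponent: (1)·n from μ, plus (0) + (1) = 1 from the rest, must sum to zero.
n + 1 = 0, so n = -1.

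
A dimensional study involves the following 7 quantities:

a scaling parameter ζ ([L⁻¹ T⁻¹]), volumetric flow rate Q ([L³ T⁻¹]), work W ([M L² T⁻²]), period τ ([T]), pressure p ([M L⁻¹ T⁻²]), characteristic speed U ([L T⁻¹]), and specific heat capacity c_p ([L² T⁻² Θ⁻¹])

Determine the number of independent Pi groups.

3

There are 7 variables and 4 base dimensions (M, L, T, Θ).
The dimension matrix has rank 4.
Independent dimensionless groups: 7 − 4 = 3.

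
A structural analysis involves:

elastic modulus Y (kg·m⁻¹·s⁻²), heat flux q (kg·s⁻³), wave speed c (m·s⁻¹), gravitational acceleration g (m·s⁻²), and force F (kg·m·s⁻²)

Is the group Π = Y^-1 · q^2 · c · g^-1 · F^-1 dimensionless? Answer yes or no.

Sum the exponent of each base dimension across the product:
  M: −[Y]_M + 2·[q]_M + [c]_M − [g]_M − [F]_M = −(1) + 2·(1) + (0) − (0) − (1) = 0
  L: −[Y]_L + 2·[q]_L + [c]_L − [g]_L − [F]_L = −(-1) + 2·(0) + (1) − (1) − (1) = 0
  T: −[Y]_T + 2·[q]_T + [c]_T − [g]_T − [F]_T = −(-2) + 2·(-3) + (-1) − (-2) − (-2) = -1
Net dimensions [T⁻¹] ≠ [1] — not dimensionless.

no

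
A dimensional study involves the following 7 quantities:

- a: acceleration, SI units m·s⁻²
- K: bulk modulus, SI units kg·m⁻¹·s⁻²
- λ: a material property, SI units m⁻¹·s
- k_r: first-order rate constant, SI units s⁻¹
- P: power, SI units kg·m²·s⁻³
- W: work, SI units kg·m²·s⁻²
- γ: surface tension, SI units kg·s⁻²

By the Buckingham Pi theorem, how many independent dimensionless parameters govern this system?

There are 7 variables and 3 base dimensions (M, L, T).
The dimension matrix has rank 3.
Independent dimensionless groups: 7 − 3 = 4.

4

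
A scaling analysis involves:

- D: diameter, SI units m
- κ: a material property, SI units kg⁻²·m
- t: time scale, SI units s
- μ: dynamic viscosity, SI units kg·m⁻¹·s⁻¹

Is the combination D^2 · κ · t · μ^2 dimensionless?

Sum the exponent of each base dimension across the product:
  M: 2·[D]_M + [κ]_M + [t]_M + 2·[μ]_M = 2·(0) + (-2) + (0) + 2·(1) = 0
  L: 2·[D]_L + [κ]_L + [t]_L + 2·[μ]_L = 2·(1) + (1) + (0) + 2·(-1) = 1
  T: 2·[D]_T + [κ]_T + [t]_T + 2·[μ]_T = 2·(0) + (0) + (1) + 2·(-1) = -1
Net dimensions [L T⁻¹] ≠ [1] — not dimensionless.

no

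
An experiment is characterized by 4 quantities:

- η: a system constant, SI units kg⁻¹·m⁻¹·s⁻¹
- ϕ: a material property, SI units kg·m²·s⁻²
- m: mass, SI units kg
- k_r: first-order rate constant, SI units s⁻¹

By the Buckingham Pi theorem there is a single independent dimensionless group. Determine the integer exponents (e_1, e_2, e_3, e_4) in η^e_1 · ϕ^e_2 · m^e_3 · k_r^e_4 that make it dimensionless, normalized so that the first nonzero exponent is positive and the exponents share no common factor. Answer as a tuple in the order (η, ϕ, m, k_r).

(2, 1, 1, -4)

M: e_1·(-1) + e_2·(1) + e_3·(1) + e_4·(0) = 0
L: e_1·(-1) + e_2·(2) + e_3·(0) + e_4·(0) = 0
T: e_1·(-1) + e_2·(-2) + e_3·(0) + e_4·(-1) = 0
Solving this homogeneous linear system for the smallest-integer solution (first nonzero entry positive) gives (2, 1, 1, -4).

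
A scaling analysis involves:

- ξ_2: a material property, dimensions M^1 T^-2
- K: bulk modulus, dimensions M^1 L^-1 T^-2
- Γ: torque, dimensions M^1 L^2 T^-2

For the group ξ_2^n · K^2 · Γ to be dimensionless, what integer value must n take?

Balance the M exponent: (1)·n from ξ_2, plus 2·(1) + (1) = 3 from the rest, must sum to zero.
n + 3 = 0, so n = -3.

-3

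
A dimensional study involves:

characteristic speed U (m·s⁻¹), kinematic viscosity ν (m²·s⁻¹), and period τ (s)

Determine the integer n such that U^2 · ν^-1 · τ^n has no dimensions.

1

Balance the T exponent: (1)·n from τ, plus 2·(-1) − (-1) = -1 from the rest, must sum to zero.
n − 1 = 0, so n = 1.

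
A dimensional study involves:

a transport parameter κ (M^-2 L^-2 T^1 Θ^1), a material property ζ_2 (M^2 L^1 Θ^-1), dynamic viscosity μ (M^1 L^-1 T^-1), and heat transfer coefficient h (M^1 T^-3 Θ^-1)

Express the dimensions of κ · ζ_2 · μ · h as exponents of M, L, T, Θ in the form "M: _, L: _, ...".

Collect each base-dimension exponent across the product:
  M: (-2) + (2) + (1) + (1) = 2
  L: (-2) + (1) + (-1) + (0) = -2
  T: (1) + (0) + (-1) + (-3) = -3
  Θ: (1) + (-1) + (0) + (-1) = -1
So the dimensions are [M² L⁻² T⁻³ Θ⁻¹].

M: 2, L: -2, T: -3, Θ: -1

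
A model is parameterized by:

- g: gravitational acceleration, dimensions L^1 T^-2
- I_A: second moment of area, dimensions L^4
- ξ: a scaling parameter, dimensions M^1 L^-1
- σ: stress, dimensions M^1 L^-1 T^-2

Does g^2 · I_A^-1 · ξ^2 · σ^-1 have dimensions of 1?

Sum the exponent of each base dimension across the product:
  M: 2·[g]_M − [I_A]_M + 2·[ξ]_M − [σ]_M = 2·(0) − (0) + 2·(1) − (1) = 1
  L: 2·[g]_L − [I_A]_L + 2·[ξ]_L − [σ]_L = 2·(1) − (4) + 2·(-1) − (-1) = -3
  T: 2·[g]_T − [I_A]_T + 2·[ξ]_T − [σ]_T = 2·(-2) − (0) + 2·(0) − (-2) = -2
Net dimensions [M L⁻³ T⁻²] ≠ [1] — not dimensionless.

no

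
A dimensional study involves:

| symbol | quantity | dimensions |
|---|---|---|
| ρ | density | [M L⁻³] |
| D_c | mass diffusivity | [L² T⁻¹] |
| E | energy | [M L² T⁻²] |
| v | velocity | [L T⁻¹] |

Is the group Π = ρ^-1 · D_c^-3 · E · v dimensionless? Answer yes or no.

Sum the exponent of each base dimension across the product:
  M: −[ρ]_M − 3·[D_c]_M + [E]_M + [v]_M = −(1) − 3·(0) + (1) + (0) = 0
  L: −[ρ]_L − 3·[D_c]_L + [E]_L + [v]_L = −(-3) − 3·(2) + (2) + (1) = 0
  T: −[ρ]_T − 3·[D_c]_T + [E]_T + [v]_T = −(0) − 3·(-1) + (-2) + (-1) = 0
  N: −[ρ]_N − 3·[D_c]_N + [E]_N + [v]_N = −(0) − 3·(0) + (0) + (0) = 0
All base exponents vanish — dimensionless.

yes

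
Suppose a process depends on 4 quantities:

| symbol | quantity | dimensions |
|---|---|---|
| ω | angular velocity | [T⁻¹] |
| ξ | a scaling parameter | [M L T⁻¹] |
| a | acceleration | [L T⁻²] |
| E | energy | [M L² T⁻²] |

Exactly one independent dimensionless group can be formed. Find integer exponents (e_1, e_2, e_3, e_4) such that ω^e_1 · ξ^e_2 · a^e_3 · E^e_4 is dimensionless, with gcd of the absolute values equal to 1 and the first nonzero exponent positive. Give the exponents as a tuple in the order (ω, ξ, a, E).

M: e_1·(0) + e_2·(1) + e_3·(0) + e_4·(1) = 0
L: e_1·(0) + e_2·(1) + e_3·(1) + e_4·(2) = 0
T: e_1·(-1) + e_2·(-1) + e_3·(-2) + e_4·(-2) = 0
Solving this homogeneous linear system for the smallest-integer solution (first nonzero entry positive) gives (1, -1, -1, 1).

(1, -1, -1, 1)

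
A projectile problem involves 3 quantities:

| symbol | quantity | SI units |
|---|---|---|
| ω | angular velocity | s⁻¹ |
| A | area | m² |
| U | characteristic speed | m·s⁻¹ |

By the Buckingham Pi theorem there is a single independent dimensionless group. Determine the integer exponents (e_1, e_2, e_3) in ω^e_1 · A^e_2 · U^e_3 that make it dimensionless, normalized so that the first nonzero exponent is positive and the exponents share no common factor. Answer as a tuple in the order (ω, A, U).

L: e_1·(0) + e_2·(2) + e_3·(1) = 0
T: e_1·(-1) + e_2·(0) + e_3·(-1) = 0
Solving this homogeneous linear system for the smallest-integer solution (first nonzero entry positive) gives (2, 1, -2).

(2, 1, -2)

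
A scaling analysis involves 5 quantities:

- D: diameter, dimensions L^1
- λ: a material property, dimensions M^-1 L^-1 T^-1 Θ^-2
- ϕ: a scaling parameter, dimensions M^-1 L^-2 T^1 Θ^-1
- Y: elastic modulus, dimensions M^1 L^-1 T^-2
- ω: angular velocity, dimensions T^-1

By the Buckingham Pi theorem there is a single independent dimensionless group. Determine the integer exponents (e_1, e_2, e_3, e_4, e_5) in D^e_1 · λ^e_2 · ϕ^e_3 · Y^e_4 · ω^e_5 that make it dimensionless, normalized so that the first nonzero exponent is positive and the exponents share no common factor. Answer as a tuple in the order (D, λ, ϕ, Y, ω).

M: e_1·(0) + e_2·(-1) + e_3·(-1) + e_4·(1) + e_5·(0) = 0
L: e_1·(1) + e_2·(-1) + e_3·(-2) + e_4·(-1) + e_5·(0) = 0
T: e_1·(0) + e_2·(-1) + e_3·(1) + e_4·(-2) + e_5·(-1) = 0
Θ: e_1·(0) + e_2·(-2) + e_3·(-1) + e_4·(0) + e_5·(0) = 0
Solving this homogeneous linear system for the smallest-integer solution (first nonzero entry positive) gives (4, -1, 2, 1, 1).

(4, -1, 2, 1, 1)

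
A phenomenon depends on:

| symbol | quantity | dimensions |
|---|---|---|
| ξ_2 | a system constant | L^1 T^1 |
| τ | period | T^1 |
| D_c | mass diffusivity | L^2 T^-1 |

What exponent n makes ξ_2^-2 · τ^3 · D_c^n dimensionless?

1

Balance the L exponent: (2)·n from D_c, plus −2·(1) + 3·(0) = -2 from the rest, must sum to zero.
2n − 2 = 0, so n = 1.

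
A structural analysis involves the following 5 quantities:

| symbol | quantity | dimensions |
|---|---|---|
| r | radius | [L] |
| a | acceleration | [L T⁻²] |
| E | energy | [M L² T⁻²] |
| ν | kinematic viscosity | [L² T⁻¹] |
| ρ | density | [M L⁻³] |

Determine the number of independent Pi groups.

2

There are 5 variables and 3 base dimensions (M, L, T).
The dimension matrix has rank 3.
Independent dimensionless groups: 5 − 3 = 2.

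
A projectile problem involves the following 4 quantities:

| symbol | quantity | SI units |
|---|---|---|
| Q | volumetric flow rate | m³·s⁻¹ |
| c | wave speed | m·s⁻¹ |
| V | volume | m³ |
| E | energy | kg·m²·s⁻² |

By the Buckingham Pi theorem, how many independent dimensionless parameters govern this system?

There are 4 variables and 3 base dimensions (M, L, T).
The dimension matrix has rank 3.
Independent dimensionless groups: 4 − 3 = 1.

1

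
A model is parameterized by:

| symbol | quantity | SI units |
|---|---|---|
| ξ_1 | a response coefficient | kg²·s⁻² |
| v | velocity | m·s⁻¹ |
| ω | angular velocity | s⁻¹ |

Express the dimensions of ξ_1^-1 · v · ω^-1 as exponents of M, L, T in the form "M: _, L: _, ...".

M: -2, L: 1, T: 2

Collect each base-dimension exponent across the product:
  M: −(2) + (0) − (0) = -2
  L: −(0) + (1) − (0) = 1
  T: −(-2) + (-1) − (-1) = 2
So the dimensions are [M⁻² L T²].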